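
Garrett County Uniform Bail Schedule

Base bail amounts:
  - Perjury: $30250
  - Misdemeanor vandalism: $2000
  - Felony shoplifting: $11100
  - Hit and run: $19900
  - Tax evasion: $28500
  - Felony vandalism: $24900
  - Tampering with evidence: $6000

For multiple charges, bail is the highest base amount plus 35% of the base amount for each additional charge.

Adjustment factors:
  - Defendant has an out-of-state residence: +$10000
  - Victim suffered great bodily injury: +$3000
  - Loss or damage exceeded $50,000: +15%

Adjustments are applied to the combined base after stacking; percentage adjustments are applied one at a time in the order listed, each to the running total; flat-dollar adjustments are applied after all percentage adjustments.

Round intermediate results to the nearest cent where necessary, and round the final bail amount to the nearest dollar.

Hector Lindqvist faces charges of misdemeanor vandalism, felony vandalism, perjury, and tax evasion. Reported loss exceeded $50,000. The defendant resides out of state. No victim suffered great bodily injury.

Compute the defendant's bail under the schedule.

Base amounts from the schedule: misdemeanor vandalism $2000; felony vandalism $24900; perjury $30250; tax evasion $28500.
Stacking rule: highest base plus 35% of each additional charge. Highest is perjury at $30250. Additional: $2000 × 35% = $700; $24900 × 35% = $8715; $28500 × 35% = $9975. Combined base = $30250 + $19390 = $49640.
Loss or damage exceeded $50,000 (+15%): $49640 × 1.15 = $57086.
Defendant has an out-of-state residence (+$10000 flat): $57086 + $10000 = $67086.

$67086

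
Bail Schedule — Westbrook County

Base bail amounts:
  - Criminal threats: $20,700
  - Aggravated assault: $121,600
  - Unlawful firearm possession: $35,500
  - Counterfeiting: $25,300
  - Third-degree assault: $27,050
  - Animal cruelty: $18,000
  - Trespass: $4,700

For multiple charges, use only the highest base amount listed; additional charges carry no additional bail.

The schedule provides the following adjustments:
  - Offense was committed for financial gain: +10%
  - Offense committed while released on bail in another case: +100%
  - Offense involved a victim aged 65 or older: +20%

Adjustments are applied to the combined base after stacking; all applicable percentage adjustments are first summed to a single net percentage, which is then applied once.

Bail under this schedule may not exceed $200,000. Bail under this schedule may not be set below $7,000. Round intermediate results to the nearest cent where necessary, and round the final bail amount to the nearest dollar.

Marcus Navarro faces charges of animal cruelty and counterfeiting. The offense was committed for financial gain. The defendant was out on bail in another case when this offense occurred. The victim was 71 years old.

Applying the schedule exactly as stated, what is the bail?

Base amounts from the schedule: animal cruelty $18,000; counterfeiting $25,300.
Stacking rule: use the highest base only. Highest is counterfeiting at $25,300. Combined base = $25,300.
Net percentage adjustment: +10% +100% +20% = +130%. $25,300 × 2.3 = $58,190.
$58,190 is within the $200,000 maximum.
$58,190 is at or above the $7,000 minimum.

$58,190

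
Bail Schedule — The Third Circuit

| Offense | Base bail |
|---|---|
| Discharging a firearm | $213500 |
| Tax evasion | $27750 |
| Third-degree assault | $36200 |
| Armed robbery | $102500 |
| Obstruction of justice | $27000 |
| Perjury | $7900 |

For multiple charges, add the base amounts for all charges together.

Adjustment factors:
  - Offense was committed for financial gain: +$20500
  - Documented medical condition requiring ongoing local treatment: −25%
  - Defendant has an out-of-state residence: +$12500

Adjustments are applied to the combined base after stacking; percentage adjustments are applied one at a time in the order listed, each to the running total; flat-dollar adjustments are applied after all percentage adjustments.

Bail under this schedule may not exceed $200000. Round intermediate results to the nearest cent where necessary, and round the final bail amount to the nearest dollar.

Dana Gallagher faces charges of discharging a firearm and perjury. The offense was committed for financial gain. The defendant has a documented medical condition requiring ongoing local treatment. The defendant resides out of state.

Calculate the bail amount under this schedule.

Base amounts from the schedule: discharging a firearm $213500; perjury $7900.
Stacking rule: sum of all bases. $213500 + $7900 = $221400.
Documented medical condition requiring ongoing local treatment (−25%): $221400 × 0.75 = $166050.
Offense was committed for financial gain (+$20500 flat): $166050 + $20500 = $186550.
Defendant has an out-of-state residence (+$12500 flat): $186550 + $12500 = $199050.
$199050 is within the $200000 maximum.

$199050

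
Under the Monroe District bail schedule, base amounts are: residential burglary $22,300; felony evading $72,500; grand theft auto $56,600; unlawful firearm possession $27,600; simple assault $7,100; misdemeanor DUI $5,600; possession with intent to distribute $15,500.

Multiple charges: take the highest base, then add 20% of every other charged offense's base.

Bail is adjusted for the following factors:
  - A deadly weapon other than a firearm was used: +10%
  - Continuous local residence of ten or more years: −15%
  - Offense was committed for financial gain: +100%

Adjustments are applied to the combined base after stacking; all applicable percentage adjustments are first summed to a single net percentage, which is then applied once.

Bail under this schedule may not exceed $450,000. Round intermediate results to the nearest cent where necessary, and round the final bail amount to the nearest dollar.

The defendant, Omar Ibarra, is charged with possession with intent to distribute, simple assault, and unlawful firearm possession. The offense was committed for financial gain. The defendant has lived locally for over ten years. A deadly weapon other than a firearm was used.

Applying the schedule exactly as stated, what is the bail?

$62,634

Base amounts from the schedule: possession with intent to distribute $15,500; simple assault $7,100; unlawful firearm possession $27,600.
Stacking rule: highest base plus 20% of each additional charge. Highest is unlawful firearm possession at $27,600. Additional: $15,500 × 20% = $3,100; $7,100 × 20% = $1,420. Combined base = $27,600 + $4,520 = $32,120.
Net percentage adjustment: +10% −15% +100% = +95%. $32,120 × 1.95 = $62,634.
$62,634 is within the $450,000 maximum.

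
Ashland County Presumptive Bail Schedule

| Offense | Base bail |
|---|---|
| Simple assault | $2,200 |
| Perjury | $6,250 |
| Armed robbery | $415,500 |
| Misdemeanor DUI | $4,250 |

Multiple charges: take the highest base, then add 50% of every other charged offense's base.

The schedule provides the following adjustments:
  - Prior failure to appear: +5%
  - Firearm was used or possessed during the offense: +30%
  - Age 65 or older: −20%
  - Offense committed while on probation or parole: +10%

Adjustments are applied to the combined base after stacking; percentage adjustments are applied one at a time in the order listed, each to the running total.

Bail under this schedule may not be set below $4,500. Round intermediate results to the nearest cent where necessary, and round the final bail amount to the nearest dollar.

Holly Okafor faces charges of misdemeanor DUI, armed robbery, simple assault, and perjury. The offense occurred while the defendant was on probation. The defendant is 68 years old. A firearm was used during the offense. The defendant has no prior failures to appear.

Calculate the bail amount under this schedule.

$482,596

Base amounts from the schedule: misdemeanor DUI $4,250; armed robbery $415,500; simple assault $2,200; perjury $6,250.
Stacking rule: highest base plus 50% of each additional charge. Highest is armed robbery at $415,500. Additional: $4,250 × 50% = $2,125; $2,200 × 50% = $1,100; $6,250 × 50% = $3,125. Combined base = $415,500 + $6,350 = $421,850.
Firearm was used or possessed during the offense (+30%): $421,850 × 1.3 = $548,405.
Age 65 or older (−20%): $548,405 × 0.8 = $438,724.
Offense committed while on probation or parole (+10%): $438,724 × 1.1 = $482,596.40.
$482,596.40 is at or above the $4,500 minimum.
Rounded to the nearest dollar: $482,596.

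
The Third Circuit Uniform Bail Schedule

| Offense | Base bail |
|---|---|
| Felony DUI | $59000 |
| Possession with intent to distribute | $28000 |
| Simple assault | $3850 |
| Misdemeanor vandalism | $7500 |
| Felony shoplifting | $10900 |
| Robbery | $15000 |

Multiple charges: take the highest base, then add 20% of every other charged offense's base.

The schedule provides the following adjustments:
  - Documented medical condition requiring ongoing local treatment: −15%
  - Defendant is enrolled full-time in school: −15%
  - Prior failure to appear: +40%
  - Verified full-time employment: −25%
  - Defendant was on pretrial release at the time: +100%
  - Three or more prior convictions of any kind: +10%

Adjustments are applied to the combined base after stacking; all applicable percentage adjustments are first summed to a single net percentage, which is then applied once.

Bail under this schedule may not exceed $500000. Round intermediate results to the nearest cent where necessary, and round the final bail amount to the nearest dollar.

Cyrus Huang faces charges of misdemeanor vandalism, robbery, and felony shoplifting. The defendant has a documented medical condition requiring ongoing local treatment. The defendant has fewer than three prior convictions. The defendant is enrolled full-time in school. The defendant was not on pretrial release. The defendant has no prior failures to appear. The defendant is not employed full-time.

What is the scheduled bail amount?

$13076

Base amounts from the schedule: misdemeanor vandalism $7500; robbery $15000; felony shoplifting $10900.
Stacking rule: highest base plus 20% of each additional charge. Highest is robbery at $15000. Additional: $7500 × 20% = $1500; $10900 × 20% = $2180. Combined base = $15000 + $3680 = $18680.
Net percentage adjustment: −15% −15% = −30%. $18680 × 0.7 = $13076.
$13076 is within the $500000 maximum.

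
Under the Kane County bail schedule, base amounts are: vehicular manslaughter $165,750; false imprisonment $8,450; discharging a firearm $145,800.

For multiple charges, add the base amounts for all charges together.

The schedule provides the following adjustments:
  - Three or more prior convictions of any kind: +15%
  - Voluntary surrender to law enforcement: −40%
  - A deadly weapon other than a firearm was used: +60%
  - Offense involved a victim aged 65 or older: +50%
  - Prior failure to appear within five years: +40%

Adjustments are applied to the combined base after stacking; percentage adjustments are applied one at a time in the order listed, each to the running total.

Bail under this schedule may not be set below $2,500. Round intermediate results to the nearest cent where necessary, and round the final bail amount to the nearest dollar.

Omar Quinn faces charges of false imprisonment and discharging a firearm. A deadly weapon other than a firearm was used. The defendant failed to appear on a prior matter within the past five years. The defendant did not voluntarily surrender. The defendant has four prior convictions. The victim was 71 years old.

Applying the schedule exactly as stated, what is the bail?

Base amounts from the schedule: false imprisonment $8,450; discharging a firearm $145,800.
Stacking rule: sum of all bases. $8,450 + $145,800 = $154,250.
Three or more prior convictions of any kind (+15%): $154,250 × 1.15 = $177,387.50.
A deadly weapon other than a firearm was used (+60%): $177,387.50 × 1.6 = $283,820.
Offense involved a victim aged 65 or older (+50%): $283,820 × 1.5 = $425,730.
Prior failure to appear within five years (+40%): $425,730 × 1.4 = $596,022.
$596,022 is at or above the $2,500 minimum.

$596,022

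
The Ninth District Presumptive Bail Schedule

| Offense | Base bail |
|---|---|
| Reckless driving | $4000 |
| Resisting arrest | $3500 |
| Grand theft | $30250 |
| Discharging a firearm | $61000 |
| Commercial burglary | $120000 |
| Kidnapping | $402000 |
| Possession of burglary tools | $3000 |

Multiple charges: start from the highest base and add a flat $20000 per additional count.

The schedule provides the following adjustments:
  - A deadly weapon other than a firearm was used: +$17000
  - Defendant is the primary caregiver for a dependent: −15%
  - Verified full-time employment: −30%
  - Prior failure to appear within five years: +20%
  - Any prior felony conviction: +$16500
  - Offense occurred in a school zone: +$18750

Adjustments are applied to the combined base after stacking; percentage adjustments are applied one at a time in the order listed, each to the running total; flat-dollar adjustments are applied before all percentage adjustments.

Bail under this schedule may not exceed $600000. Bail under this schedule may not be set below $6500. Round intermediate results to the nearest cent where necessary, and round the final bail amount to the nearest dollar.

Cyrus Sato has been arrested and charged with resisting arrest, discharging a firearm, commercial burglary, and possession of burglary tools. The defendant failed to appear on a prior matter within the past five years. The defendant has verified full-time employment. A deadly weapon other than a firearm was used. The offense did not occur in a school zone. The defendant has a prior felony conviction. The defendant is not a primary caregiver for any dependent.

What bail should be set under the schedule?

Base amounts from the schedule: resisting arrest $3500; discharging a firearm $61000; commercial burglary $120000; possession of burglary tools $3000.
Stacking rule: highest base plus $20000 per additional charge. Highest is commercial burglary at $120000; 3 additional charges → +$60000. Combined base = $180000.
A deadly weapon other than a firearm was used (+$17000 flat): $180000 + $17000 = $197000.
Any prior felony conviction (+$16500 flat): $197000 + $16500 = $213500.
Verified full-time employment (−30%): $213500 × 0.7 = $149450.
Prior failure to appear within five years (+20%): $149450 × 1.2 = $179340.
$179340 is within the $600000 maximum.
$179340 is at or above the $6500 minimum.

$179340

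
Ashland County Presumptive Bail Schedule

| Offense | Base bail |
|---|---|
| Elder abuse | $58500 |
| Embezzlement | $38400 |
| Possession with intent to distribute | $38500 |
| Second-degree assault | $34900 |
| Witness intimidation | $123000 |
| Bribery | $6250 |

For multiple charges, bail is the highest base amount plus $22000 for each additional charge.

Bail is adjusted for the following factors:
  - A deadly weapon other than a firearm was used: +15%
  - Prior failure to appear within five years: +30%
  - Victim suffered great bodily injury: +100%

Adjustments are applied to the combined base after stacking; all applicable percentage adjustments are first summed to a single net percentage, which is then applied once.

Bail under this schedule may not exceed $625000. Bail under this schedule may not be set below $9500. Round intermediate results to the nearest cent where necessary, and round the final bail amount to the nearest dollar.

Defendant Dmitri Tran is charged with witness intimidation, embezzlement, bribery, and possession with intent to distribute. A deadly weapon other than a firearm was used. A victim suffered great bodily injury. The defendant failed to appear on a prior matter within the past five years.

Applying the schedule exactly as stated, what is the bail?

Base amounts from the schedule: witness intimidation $123000; embezzlement $38400; bribery $6250; possession with intent to distribute $38500.
Stacking rule: highest base plus $22000 per additional charge. Highest is witness intimidation at $123000; 3 additional charges → +$66000. Combined base = $189000.
Net percentage adjustment: +15% +30% +100% = +145%. $189000 × 2.45 = $463050.
$463050 is within the $625000 maximum.
$463050 is at or above the $9500 minimum.

$463050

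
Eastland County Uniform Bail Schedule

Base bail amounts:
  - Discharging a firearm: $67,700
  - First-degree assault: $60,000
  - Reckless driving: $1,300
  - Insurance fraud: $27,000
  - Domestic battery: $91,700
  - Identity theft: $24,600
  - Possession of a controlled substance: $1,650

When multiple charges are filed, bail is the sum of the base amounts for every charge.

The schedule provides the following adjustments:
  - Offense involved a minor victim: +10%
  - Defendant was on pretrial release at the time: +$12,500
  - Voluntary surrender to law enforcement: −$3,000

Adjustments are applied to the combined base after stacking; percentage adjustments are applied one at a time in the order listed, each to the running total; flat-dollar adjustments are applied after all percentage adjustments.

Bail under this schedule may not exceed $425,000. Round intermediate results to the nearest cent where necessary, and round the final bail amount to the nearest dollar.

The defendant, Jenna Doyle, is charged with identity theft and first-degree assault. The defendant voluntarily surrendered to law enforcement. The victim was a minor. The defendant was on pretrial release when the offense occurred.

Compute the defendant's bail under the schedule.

$102,560

Base amounts from the schedule: identity theft $24,600; first-degree assault $60,000.
Stacking rule: sum of all bases. $24,600 + $60,000 = $84,600.
Offense involved a minor victim (+10%): $84,600 × 1.1 = $93,060.
Defendant was on pretrial release at the time (+$12,500 flat): $93,060 + $12,500 = $105,560.
Voluntary surrender to law enforcement (−$3,000 flat): $105,560 − $3,000 = $102,560.
$102,560 is within the $425,000 maximum.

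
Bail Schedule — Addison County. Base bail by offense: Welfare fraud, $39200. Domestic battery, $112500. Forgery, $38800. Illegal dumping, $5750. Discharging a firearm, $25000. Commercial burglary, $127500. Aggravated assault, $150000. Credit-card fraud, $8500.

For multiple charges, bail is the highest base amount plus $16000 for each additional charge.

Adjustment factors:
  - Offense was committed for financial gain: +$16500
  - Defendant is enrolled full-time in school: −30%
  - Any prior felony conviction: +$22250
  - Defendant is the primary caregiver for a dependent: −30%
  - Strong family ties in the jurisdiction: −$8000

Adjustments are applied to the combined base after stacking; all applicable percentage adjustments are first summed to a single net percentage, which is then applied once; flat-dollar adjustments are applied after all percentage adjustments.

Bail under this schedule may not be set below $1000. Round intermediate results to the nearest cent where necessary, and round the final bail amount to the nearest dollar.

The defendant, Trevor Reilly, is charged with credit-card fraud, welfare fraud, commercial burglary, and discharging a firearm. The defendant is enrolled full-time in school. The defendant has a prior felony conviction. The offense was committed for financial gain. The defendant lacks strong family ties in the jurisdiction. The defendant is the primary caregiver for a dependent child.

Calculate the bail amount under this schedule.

Base amounts from the schedule: credit-card fraud $8500; welfare fraud $39200; commercial burglary $127500; discharging a firearm $25000.
Stacking rule: highest base plus $16000 per additional charge. Highest is commercial burglary at $127500; 3 additional charges → +$48000. Combined base = $175500.
Net percentage adjustment: −30% −30% = −60%. $175500 × 0.4 = $70200.
Offense was committed for financial gain (+$16500 flat): $70200 + $16500 = $86700.
Any prior felony conviction (+$22250 flat): $86700 + $22250 = $108950.
$108950 is at or above the $1000 minimum.

$108950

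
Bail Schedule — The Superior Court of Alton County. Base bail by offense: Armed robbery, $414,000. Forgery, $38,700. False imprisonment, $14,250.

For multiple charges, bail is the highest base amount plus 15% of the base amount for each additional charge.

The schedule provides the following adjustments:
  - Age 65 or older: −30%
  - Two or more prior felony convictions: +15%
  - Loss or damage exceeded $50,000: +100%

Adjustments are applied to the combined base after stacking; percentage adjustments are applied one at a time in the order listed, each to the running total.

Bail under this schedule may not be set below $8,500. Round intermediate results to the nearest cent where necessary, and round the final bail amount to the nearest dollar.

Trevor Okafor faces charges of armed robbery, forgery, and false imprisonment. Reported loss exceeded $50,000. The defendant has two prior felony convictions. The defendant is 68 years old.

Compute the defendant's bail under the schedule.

Base amounts from the schedule: armed robbery $414,000; forgery $38,700; false imprisonment $14,250.
Stacking rule: highest base plus 15% of each additional charge. Highest is armed robbery at $414,000. Additional: $38,700 × 15% = $5,805; $14,250 × 15% = $2,137.50. Combined base = $414,000 + $7,942.50 = $421,942.50.
Age 65 or older (−30%): $421,942.50 × 0.7 = $295,359.75.
Two or more prior felony convictions (+15%): $295,359.75 × 1.15 = $339,663.71.
Loss or damage exceeded $50,000 (+100%): $339,663.71 × 2 = $679,327.42.
$679,327.42 is at or above the $8,500 minimum.
Rounded to the nearest dollar: $679,327.

$679,327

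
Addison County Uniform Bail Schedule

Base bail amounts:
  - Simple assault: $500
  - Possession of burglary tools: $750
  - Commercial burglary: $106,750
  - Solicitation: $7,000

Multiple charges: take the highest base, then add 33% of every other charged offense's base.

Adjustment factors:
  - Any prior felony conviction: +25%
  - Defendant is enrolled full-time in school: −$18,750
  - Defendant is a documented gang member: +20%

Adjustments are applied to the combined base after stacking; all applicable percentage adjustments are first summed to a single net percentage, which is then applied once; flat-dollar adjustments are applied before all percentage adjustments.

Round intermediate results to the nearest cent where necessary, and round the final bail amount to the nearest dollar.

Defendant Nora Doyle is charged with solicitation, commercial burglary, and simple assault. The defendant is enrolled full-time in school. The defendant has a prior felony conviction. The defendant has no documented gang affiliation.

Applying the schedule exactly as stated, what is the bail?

Base amounts from the schedule: solicitation $7,000; commercial burglary $106,750; simple assault $500.
Stacking rule: highest base plus 33% of each additional charge. Highest is commercial burglary at $106,750. Additional: $7,000 × 33% = $2,310; $500 × 33% = $165. Combined base = $106,750 + $2,475 = $109,225.
Defendant is enrolled full-time in school (−$18,750 flat): $109,225 − $18,750 = $90,475.
Any prior felony conviction (+25%): $90,475 × 1.25 = $113,093.75.
Rounded to the nearest dollar: $113,094.

$113,094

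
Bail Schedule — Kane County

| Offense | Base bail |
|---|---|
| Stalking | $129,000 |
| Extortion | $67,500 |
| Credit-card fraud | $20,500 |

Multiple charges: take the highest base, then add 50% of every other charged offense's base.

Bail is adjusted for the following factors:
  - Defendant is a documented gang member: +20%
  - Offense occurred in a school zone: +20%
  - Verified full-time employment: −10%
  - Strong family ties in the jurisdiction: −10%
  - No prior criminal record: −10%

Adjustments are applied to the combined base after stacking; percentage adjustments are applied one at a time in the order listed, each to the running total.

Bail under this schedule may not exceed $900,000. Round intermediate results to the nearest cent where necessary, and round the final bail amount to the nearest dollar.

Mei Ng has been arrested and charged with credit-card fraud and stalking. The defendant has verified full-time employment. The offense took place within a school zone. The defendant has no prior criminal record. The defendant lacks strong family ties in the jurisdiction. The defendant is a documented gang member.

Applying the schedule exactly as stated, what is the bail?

Base amounts from the schedule: credit-card fraud $20,500; stalking $129,000.
Stacking rule: highest base plus 50% of each additional charge. Highest is stalking at $129,000. Additional: $20,500 × 50% = $10,250. Combined base = $129,000 + $10,250 = $139,250.
Defendant is a documented gang member (+20%): $139,250 × 1.2 = $167,100.
Offense occurred in a school zone (+20%): $167,100 × 1.2 = $200,520.
Verified full-time employment (−10%): $200,520 × 0.9 = $180,468.
No prior criminal record (−10%): $180,468 × 0.9 = $162,421.20.
$162,421.20 is within the $900,000 maximum.
Rounded to the nearest dollar: $162,421.

$162,421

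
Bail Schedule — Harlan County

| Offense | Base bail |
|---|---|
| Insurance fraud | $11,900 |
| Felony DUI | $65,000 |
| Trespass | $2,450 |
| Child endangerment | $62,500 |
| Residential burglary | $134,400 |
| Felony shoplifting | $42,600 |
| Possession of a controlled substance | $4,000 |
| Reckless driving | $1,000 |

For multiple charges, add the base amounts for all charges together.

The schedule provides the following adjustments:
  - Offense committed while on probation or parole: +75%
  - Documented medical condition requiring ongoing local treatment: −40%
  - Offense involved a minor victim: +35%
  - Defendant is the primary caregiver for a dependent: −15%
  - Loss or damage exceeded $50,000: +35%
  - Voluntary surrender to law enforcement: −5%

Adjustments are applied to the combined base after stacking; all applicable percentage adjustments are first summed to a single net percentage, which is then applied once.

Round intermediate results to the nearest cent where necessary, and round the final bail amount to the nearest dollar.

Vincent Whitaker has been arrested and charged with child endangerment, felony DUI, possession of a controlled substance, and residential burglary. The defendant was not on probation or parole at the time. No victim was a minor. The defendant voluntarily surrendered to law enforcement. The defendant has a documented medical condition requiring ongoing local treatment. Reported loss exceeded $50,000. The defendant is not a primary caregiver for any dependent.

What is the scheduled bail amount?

Base amounts from the schedule: child endangerment $62,500; felony DUI $65,000; possession of a controlled substance $4,000; residential burglary $134,400.
Stacking rule: sum of all bases. $62,500 + $65,000 + $4,000 + $134,400 = $265,900.
Net percentage adjustment: −40% +35% −5% = −10%. $265,900 × 0.9 = $239,310.

$239,310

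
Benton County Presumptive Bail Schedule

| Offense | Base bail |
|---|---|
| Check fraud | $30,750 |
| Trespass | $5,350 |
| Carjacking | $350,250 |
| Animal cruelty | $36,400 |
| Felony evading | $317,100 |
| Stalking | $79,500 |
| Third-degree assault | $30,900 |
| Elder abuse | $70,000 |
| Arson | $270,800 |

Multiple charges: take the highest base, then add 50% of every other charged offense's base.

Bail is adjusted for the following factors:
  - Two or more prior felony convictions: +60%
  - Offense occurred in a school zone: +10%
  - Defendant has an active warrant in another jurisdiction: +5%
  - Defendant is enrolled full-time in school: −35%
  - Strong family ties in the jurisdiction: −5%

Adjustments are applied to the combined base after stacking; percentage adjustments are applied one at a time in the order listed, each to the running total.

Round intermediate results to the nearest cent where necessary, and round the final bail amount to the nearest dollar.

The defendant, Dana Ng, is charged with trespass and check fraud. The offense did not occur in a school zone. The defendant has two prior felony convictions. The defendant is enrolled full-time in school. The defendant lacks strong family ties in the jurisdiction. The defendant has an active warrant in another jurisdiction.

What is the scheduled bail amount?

$36,500

Base amounts from the schedule: trespass $5,350; check fraud $30,750.
Stacking rule: highest base plus 50% of each additional charge. Highest is check fraud at $30,750. Additional: $5,350 × 50% = $2,675. Combined base = $30,750 + $2,675 = $33,425.
Two or more prior felony convictions (+60%): $33,425 × 1.6 = $53,480.
Defendant has an active warrant in another jurisdiction (+5%): $53,480 × 1.05 = $56,154.
Defendant is enrolled full-time in school (−35%): $56,154 × 0.65 = $36,500.10.
Rounded to the nearest dollar: $36,500.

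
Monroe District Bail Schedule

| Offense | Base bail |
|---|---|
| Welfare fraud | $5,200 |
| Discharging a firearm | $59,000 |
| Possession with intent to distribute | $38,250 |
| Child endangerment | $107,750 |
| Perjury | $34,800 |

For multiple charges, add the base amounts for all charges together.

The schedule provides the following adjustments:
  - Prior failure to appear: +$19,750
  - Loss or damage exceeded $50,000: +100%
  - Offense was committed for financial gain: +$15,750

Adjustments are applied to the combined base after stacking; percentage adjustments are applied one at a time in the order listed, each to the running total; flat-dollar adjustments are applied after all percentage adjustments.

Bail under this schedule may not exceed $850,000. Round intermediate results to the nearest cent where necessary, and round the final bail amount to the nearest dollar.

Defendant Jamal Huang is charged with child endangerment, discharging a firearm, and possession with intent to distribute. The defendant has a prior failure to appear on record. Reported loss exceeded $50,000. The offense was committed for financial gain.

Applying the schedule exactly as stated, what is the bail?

Base amounts from the schedule: child endangerment $107,750; discharging a firearm $59,000; possession with intent to distribute $38,250.
Stacking rule: sum of all bases. $107,750 + $59,000 + $38,250 = $205,000.
Loss or damage exceeded $50,000 (+100%): $205,000 × 2 = $410,000.
Prior failure to appear (+$19,750 flat): $410,000 + $19,750 = $429,750.
Offense was committed for financial gain (+$15,750 flat): $429,750 + $15,750 = $445,500.
$445,500 is within the $850,000 maximum.

$445,500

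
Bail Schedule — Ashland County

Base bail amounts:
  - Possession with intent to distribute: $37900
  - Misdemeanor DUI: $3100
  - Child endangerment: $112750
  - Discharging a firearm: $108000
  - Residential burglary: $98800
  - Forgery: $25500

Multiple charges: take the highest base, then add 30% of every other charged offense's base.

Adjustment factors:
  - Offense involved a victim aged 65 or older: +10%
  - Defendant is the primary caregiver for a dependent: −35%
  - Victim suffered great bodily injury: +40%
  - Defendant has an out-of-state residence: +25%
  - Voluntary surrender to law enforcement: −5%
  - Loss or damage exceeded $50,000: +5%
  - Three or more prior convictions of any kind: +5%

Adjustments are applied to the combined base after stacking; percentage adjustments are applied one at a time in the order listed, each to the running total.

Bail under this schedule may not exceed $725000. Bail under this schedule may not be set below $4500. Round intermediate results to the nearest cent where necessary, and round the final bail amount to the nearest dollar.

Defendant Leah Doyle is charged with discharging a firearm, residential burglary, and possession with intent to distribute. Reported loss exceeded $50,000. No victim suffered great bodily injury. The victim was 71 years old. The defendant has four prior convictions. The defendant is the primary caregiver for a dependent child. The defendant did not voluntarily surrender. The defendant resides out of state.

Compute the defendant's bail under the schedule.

Base amounts from the schedule: discharging a firearm $108000; residential burglary $98800; possession with intent to distribute $37900.
Stacking rule: highest base plus 30% of each additional charge. Highest is discharging a firearm at $108000. Additional: $98800 × 30% = $29640; $37900 × 30% = $11370. Combined base = $108000 + $41010 = $149010.
Offense involved a victim aged 65 or older (+10%): $149010 × 1.1 = $163911.
Defendant is the primary caregiver for a dependent (−35%): $163911 × 0.65 = $106542.15.
Defendant has an out-of-state residence (+25%): $106542.15 × 1.25 = $133177.69.
Loss or damage exceeded $50,000 (+5%): $133177.69 × 1.05 = $139836.57.
Three or more prior convictions of any kind (+5%): $139836.57 × 1.05 = $146828.40.
$146828.40 is within the $725000 maximum.
$146828.40 is at or above the $4500 minimum.
Rounded to the nearest dollar: $146828.

$146828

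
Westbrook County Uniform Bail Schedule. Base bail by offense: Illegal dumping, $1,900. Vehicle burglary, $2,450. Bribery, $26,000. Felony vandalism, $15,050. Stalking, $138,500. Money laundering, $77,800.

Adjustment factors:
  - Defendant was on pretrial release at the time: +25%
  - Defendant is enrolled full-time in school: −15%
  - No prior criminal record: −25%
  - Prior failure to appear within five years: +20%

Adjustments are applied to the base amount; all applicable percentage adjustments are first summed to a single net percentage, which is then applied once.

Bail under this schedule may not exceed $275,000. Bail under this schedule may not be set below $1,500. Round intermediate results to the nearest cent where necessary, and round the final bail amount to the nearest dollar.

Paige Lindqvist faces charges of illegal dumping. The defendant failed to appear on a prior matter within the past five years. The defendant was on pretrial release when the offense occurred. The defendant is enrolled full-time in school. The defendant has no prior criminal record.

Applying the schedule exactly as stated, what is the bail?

$1,995

Base amounts from the schedule: illegal dumping $1,900.
Single charge. Combined base = $1,900.
Net percentage adjustment: +25% −15% −25% +20% = +5%. $1,900 × 1.05 = $1,995.
$1,995 is within the $275,000 maximum.
$1,995 is at or above the $1,500 minimum.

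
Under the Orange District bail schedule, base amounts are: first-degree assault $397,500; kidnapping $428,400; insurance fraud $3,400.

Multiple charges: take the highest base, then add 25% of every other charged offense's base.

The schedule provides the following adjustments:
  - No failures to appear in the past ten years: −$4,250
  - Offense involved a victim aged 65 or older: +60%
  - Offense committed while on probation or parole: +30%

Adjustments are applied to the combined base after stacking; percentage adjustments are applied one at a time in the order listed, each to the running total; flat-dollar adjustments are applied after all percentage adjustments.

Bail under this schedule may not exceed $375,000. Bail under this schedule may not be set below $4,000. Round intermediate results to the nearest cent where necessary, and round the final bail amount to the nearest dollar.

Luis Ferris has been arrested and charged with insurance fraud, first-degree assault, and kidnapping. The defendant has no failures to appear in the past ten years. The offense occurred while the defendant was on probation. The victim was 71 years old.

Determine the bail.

$375,000

Base amounts from the schedule: insurance fraud $3,400; first-degree assault $397,500; kidnapping $428,400.
Stacking rule: highest base plus 25% of each additional charge. Highest is kidnapping at $428,400. Additional: $3,400 × 25% = $850; $397,500 × 25% = $99,375. Combined base = $428,400 + $100,225 = $528,625.
Offense involved a victim aged 65 or older (+60%): $528,625 × 1.6 = $845,800.
Offense committed while on probation or parole (+30%): $845,800 × 1.3 = $1,099,540.
No failures to appear in the past ten years (−$4,250 flat): $1,099,540 − $4,250 = $1,095,290.
Result $1,095,290 exceeds the maximum of $375,000; bail is capped at $375,000.
$375,000 is at or above the $4,000 minimum.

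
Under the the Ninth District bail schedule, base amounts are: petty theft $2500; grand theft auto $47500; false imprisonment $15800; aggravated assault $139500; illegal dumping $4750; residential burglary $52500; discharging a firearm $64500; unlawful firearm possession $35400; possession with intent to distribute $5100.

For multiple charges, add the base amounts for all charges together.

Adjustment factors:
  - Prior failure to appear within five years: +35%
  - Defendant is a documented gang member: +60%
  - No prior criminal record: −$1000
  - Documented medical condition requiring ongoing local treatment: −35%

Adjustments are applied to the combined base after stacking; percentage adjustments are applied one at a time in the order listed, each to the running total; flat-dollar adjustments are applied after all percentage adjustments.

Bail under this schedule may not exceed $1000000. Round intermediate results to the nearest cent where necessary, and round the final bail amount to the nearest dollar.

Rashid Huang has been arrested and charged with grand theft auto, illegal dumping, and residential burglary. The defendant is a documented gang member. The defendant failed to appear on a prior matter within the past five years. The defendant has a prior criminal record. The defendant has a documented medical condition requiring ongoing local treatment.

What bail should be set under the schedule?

Base amounts from the schedule: grand theft auto $47500; illegal dumping $4750; residential burglary $52500.
Stacking rule: sum of all bases. $47500 + $4750 + $52500 = $104750.
Prior failure to appear within five years (+35%): $104750 × 1.35 = $141412.50.
Defendant is a documented gang member (+60%): $141412.50 × 1.6 = $226260.
Documented medical condition requiring ongoing local treatment (−35%): $226260 × 0.65 = $147069.
$147069 is within the $1000000 maximum.

$147069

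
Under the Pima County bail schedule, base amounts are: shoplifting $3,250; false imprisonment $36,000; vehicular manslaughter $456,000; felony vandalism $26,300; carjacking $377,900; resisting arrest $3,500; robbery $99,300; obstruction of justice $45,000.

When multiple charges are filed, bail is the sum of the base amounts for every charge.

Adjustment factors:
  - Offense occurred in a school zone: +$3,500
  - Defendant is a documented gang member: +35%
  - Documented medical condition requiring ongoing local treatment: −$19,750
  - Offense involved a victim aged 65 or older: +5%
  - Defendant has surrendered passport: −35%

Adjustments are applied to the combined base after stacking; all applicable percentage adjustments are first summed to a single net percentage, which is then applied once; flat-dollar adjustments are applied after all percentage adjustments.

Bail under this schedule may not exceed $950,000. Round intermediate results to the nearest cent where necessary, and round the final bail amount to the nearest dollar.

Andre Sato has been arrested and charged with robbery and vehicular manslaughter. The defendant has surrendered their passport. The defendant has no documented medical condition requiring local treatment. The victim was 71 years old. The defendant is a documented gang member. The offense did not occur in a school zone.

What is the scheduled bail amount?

Base amounts from the schedule: robbery $99,300; vehicular manslaughter $456,000.
Stacking rule: sum of all bases. $99,300 + $456,000 = $555,300.
Net percentage adjustment: +35% +5% −35% = +5%. $555,300 × 1.05 = $583,065.
$583,065 is within the $950,000 maximum.

$583,065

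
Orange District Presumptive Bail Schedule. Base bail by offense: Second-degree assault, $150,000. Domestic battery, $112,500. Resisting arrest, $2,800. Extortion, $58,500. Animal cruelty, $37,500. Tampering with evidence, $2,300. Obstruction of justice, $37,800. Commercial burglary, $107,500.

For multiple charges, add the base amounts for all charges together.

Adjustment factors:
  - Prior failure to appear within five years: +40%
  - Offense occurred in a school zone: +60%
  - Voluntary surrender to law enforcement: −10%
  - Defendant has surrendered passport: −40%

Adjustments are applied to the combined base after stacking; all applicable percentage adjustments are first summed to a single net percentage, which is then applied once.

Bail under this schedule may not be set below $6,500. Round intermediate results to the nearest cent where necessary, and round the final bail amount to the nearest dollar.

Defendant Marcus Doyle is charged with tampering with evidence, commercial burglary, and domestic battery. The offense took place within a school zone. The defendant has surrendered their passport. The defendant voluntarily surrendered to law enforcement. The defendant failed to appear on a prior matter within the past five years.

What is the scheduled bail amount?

$333,450

Base amounts from the schedule: tampering with evidence $2,300; commercial burglary $107,500; domestic battery $112,500.
Stacking rule: sum of all bases. $2,300 + $107,500 + $112,500 = $222,300.
Net percentage adjustment: +40% +60% −10% −40% = +50%. $222,300 × 1.5 = $333,450.
$333,450 is at or above the $6,500 minimum.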